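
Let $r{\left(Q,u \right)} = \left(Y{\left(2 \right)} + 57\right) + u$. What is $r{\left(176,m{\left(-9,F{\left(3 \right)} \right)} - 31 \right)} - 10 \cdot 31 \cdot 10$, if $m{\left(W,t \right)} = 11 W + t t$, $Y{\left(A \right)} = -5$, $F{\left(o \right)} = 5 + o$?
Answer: $-3114$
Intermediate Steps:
$m{\left(W,t \right)} = t^{2} + 11 W$ ($m{\left(W,t \right)} = 11 W + t^{2} = t^{2} + 11 W$)
$r{\left(Q,u \right)} = 52 + u$ ($r{\left(Q,u \right)} = \left(-5 + 57\right) + u = 52 + u$)
$r{\left(176,m{\left(-9,F{\left(3 \right)} \right)} - 31 \right)} - 10 \cdot 31 \cdot 10 = \left(52 + \left(\left(\left(5 + 3\right)^{2} + 11 \left(-9\right)\right) - 31\right)\right) - 10 \cdot 31 \cdot 10 = \left(52 - \left(130 - 64\right)\right) - 310 \cdot 10 = \left(52 + \left(\left(64 - 99\right) - 31\right)\right) - 3100 = \left(52 - 66\right) - 3100 = -14 - 3100 = -3114$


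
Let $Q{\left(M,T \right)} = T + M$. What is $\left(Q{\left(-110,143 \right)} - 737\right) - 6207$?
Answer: $-6911$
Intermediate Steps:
$Q{\left(M,T \right)} = M + T$
$\left(Q{\left(-110,143 \right)} - 737\right) - 6207 = \left(\left(-110 + 143\right) - 737\right) - 6207 = \left(33 - 737\right) - 6207 = -704 - 6207 = -6911$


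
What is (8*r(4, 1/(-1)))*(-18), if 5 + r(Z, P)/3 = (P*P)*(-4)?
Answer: 3888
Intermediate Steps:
r(Z, P) = -15 - 12*P² (r(Z, P) = -15 + 3*((P*P)*(-4)) = -15 + 3*(P²*(-4)) = -15 + 3*(-4*P²) = -15 - 12*P²)
(8*r(4, 1/(-1)))*(-18) = (8*(-15 - 12*(1/(-1))²))*(-18) = (8*(-15 - 12*(-1)²))*(-18) = (8*(-15 - 12*1))*(-18) = (8*(-15 - 12))*(-18) = (8*(-27))*(-18) = -216*(-18) = 3888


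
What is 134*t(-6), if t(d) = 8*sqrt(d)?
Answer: 1072*I*sqrt(6) ≈ 2625.9*I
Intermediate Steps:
134*t(-6) = 134*(8*sqrt(-6)) = 134*(8*(I*sqrt(6))) = 134*(8*I*sqrt(6)) = 1072*I*sqrt(6)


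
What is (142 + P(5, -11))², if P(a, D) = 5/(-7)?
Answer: 978121/49 ≈ 19962.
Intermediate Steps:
P(a, D) = -5/7 (P(a, D) = 5*(-⅐) = -5/7)
(142 + P(5, -11))² = (142 - 5/7)² = (989/7)² = 978121/49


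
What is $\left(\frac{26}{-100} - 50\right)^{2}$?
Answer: $\frac{6315169}{2500} \approx 2526.1$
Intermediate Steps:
$\left(\frac{26}{-100} - 50\right)^{2} = \left(26 \left(- \frac{1}{100}\right) - 50\right)^{2} = \left(- \frac{13}{50} - 50\right)^{2} = \left(- \frac{2513}{50}\right)^{2} = \frac{6315169}{2500}$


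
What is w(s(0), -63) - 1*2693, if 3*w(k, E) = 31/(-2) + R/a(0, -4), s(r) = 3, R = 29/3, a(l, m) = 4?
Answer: -97105/36 ≈ -2697.4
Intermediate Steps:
R = 29/3 (R = 29*(1/3) = 29/3 ≈ 9.6667)
w(k, E) = -157/36 (w(k, E) = (31/(-2) + (29/3)/4)/3 = (31*(-1/2) + (29/3)*(1/4))/3 = (-31/2 + 29/12)/3 = (1/3)*(-157/12) = -157/36)
w(s(0), -63) - 1*2693 = -157/36 - 1*2693 = -157/36 - 2693 = -97105/36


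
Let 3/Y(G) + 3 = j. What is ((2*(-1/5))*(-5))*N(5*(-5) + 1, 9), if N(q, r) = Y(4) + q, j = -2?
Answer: -246/5 ≈ -49.200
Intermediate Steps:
Y(G) = -3/5 (Y(G) = 3/(-3 - 2) = 3/(-5) = 3*(-1/5) = -3/5)
N(q, r) = -3/5 + q
((2*(-1/5))*(-5))*N(5*(-5) + 1, 9) = ((2*(-1/5))*(-5))*(-3/5 + (5*(-5) + 1)) = ((2*(-1*1/5))*(-5))*(-3/5 + (-25 + 1)) = ((2*(-1/5))*(-5))*(-3/5 - 24) = -2/5*(-5)*(-123/5) = 2*(-123/5) = -246/5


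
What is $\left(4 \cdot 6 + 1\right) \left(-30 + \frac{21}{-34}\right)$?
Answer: $- \frac{26025}{34} \approx -765.44$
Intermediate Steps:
$\left(4 \cdot 6 + 1\right) \left(-30 + \frac{21}{-34}\right) = \left(24 + 1\right) \left(-30 + 21 \left(- \frac{1}{34}\right)\right) = 25 \left(-30 - \frac{21}{34}\right) = 25 \left(- \frac{1041}{34}\right) = - \frac{26025}{34}$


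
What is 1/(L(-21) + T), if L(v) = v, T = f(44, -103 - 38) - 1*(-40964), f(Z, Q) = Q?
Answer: 1/40802 ≈ 2.4509e-5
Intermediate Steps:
T = 40823 (T = (-103 - 38) - 1*(-40964) = -141 + 40964 = 40823)
1/(L(-21) + T) = 1/(-21 + 40823) = 1/40802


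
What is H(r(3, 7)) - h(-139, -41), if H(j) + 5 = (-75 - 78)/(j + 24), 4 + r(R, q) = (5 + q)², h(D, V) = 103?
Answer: -17865/164 ≈ -108.93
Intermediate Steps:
r(R, q) = -4 + (5 + q)²
H(j) = -5 - 153/(24 + j) (H(j) = -5 + (-75 - 78)/(j + 24) = -5 - 153/(24 + j))
H(r(3, 7)) - h(-139, -41) = (-273 - 5*(-4 + (5 + 7)²))/(24 + (-4 + (5 + 7)²)) - 1*103 = (-273 - 5*(-4 + 12²))/(24 + (-4 + 12²)) - 103 = (-273 - 5*(-4 + 144))/(24 + (-4 + 144)) - 103 = (-273 - 5*140)/(24 + 140) - 103 = (-273 - 700)/164 - 103 = (1/164)*(-973) - 103 = -973/164 - 103 = -17865/164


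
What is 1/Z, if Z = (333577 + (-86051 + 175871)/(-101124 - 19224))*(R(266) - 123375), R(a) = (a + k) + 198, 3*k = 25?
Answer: -10029/411163036042528 ≈ -2.4392e-11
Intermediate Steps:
k = 25/3 (k = (⅓)*25 = 25/3 ≈ 8.3333)
R(a) = 619/3 + a (R(a) = (a + 25/3) + 198 = (25/3 + a) + 198 = 619/3 + a)
Z = -411163036042528/10029 (Z = (333577 + (-86051 + 175871)/(-101124 - 19224))*((619/3 + 266) - 123375) = (333577 + 89820/(-120348))*(1417/3 - 123375) = (333577 + 89820*(-1/120348))*(-368708/3) = (333577 - 2495/3343)*(-368708/3) = (1115145416/3343)*(-368708/3) = -411163036042528/10029 ≈ -4.0997e+10)
1/Z = 1/(-411163036042528/10029) = -10029/411163036042528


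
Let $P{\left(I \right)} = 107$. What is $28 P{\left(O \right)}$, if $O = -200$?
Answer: $2996$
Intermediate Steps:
$28 P{\left(O \right)} = 28 \cdot 107 = 2996$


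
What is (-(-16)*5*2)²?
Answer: 25600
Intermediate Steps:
(-(-16)*5*2)² = (-4*(-20)*2)² = (80*2)² = 160² = 25600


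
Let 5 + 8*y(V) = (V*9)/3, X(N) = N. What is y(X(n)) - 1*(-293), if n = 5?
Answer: 1177/4 ≈ 294.25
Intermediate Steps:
y(V) = -5/8 + 3*V/8 (y(V) = -5/8 + ((V*9)/3)/8 = -5/8 + ((9*V)*(⅓))/8 = -5/8 + (3*V)/8 = -5/8 + 3*V/8)
y(X(n)) - 1*(-293) = (-5/8 + (3/8)*5) - 1*(-293) = (-5/8 + 15/8) + 293 = 5/4 + 293 = 1177/4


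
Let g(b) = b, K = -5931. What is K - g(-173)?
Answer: -5758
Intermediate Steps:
K - g(-173) = -5931 - 1*(-173) = -5931 + 173 = -5758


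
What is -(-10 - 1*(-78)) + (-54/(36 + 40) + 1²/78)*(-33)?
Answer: -11109/247 ≈ -44.976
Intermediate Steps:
-(-10 - 1*(-78)) + (-54/(36 + 40) + 1²/78)*(-33) = -(-10 + 78) + (-54/76 + 1*(1/78))*(-33) = -1*68 + (-54*1/76 + 1/78)*(-33) = -68 + (-27/38 + 1/78)*(-33) = -68 - 517/741*(-33) = -68 + 5687/247 = -11109/247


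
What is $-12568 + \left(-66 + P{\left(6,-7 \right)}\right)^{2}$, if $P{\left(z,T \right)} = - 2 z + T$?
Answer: $-5343$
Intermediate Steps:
$P{\left(z,T \right)} = T - 2 z$
$-12568 + \left(-66 + P{\left(6,-7 \right)}\right)^{2} = -12568 + \left(-66 - 19\right)^{2} = -12568 + \left(-85\right)^{2} = -12568 + 7225 = -5343$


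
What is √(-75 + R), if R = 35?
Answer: 2*I*√10 ≈ 6.3246*I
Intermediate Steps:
√(-75 + R) = √(-75 + 35) = √(-40) = 2*I*√10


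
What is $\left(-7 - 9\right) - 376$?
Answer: $-392$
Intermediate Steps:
$\left(-7 - 9\right) - 376 = -16 - 376 = -392$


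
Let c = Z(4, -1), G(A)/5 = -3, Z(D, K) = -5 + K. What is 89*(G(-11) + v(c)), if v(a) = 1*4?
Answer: -979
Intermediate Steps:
G(A) = -15 (G(A) = 5*(-3) = -15)
c = -6 (c = -5 - 1 = -6)
v(a) = 4
89*(G(-11) + v(c)) = 89*(-15 + 4) = 89*(-11) = -979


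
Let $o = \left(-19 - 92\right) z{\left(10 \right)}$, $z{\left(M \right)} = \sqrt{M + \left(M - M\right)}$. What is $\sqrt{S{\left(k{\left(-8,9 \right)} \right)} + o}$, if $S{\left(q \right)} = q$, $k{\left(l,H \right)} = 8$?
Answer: $\sqrt{8 - 111 \sqrt{10}} \approx 18.521 i$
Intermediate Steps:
$z{\left(M \right)} = \sqrt{M}$ ($z{\left(M \right)} = \sqrt{M + 0} = \sqrt{M}$)
$o = - 111 \sqrt{10}$ ($o = \left(-19 - 92\right) \sqrt{10} = - 111 \sqrt{10} \approx -351.01$)
$\sqrt{S{\left(k{\left(-8,9 \right)} \right)} + o} = \sqrt{8 - 111 \sqrt{10}}$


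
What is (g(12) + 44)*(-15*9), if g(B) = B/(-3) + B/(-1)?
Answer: -3780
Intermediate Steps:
g(B) = -4*B/3 (g(B) = B*(-⅓) + B*(-1) = -B/3 - B = -4*B/3)
(g(12) + 44)*(-15*9) = (-4/3*12 + 44)*(-15*9) = (-16 + 44)*(-135) = 28*(-135) = -3780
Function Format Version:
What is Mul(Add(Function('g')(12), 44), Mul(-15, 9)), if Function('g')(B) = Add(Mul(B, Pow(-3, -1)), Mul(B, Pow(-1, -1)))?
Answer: -3780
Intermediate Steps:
Function('g')(B) = Mul(Rational(-4, 3), B) (Function('g')(B) = Add(Mul(B, Rational(-1, 3)), Mul(B, -1)) = Add(Mul(Rational(-1, 3), B), Mul(-1, B)) = Mul(Rational(-4, 3), B))
Mul(Add(Function('g')(12), 44), Mul(-15, 9)) = Mul(Add(Mul(Rational(-4, 3), 12), 44), Mul(-15, 9)) = Mul(Add(-16, 44), -135) = Mul(28, -135) = -3780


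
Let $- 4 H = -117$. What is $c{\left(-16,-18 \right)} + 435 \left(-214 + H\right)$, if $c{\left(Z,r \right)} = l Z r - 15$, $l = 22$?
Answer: $- \frac{296181}{4} \approx -74045.0$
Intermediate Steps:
$H = \frac{117}{4}$ ($H = \left(- \frac{1}{4}\right) \left(-117\right) = \frac{117}{4} \approx 29.25$)
$c{\left(Z,r \right)} = -15 + 22 Z r$ ($c{\left(Z,r \right)} = 22 Z r - 15 = -15 + 22 Z r$)
$c{\left(-16,-18 \right)} + 435 \left(-214 + H\right) = \left(-15 + 22 \left(-16\right) \left(-18\right)\right) + 435 \left(-214 + \frac{117}{4}\right) = \left(-15 + 6336\right) + 435 \left(- \frac{739}{4}\right) = 6321 - \frac{321465}{4} = - \frac{296181}{4}$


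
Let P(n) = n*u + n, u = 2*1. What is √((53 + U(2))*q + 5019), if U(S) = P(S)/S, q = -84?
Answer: 3*√35 ≈ 17.748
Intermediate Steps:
u = 2
P(n) = 3*n (P(n) = n*2 + n = 2*n + n = 3*n)
U(S) = 3 (U(S) = (3*S)/S = 3)
√((53 + U(2))*q + 5019) = √((53 + 3)*(-84) + 5019) = √(56*(-84) + 5019) = √(-4704 + 5019) = √315 = 3*√35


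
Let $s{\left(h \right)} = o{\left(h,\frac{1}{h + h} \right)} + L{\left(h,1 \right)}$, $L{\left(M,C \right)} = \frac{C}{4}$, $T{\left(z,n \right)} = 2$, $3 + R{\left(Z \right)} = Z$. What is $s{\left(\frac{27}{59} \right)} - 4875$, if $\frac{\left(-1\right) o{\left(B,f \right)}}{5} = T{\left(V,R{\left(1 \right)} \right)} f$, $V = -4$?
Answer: $- \frac{527653}{108} \approx -4885.7$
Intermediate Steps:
$R{\left(Z \right)} = -3 + Z$
$o{\left(B,f \right)} = - 10 f$ ($o{\left(B,f \right)} = - 5 \cdot 2 f = - 10 f$)
$L{\left(M,C \right)} = \frac{C}{4}$ ($L{\left(M,C \right)} = C \frac{1}{4} = \frac{C}{4}$)
$s{\left(h \right)} = \frac{1}{4} - \frac{5}{h}$ ($s{\left(h \right)} = - \frac{10}{h + h} + \frac{1}{4} \cdot 1 = - \frac{10}{2 h} + \frac{1}{4} = - 10 \frac{1}{2 h} + \frac{1}{4} = - \frac{5}{h} + \frac{1}{4} = \frac{1}{4} - \frac{5}{h}$)
$s{\left(\frac{27}{59} \right)} - 4875 = \frac{-20 + \frac{27}{59}}{4 \cdot \frac{27}{59}} - 4875 = \frac{1}{4} \cdot \frac{59}{27} \left(- \frac{1153}{59}\right) - 4875 = - \frac{1153}{108} - 4875 = - \frac{527653}{108}$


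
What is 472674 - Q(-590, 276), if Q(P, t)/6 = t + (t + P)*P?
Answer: -640542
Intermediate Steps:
Q(P, t) = 6*t + 6*P*(P + t) (Q(P, t) = 6*(t + (t + P)*P) = 6*(t + (P + t)*P) = 6*(t + P*(P + t)) = 6*t + 6*P*(P + t))
472674 - Q(-590, 276) = 472674 - (6*276 + 6*(-590)² + 6*(-590)*276) = 472674 - (1656 + 6*348100 - 977040) = 472674 - (1656 + 2088600 - 977040) = 472674 - 1*1113216 = 472674 - 1113216 = -640542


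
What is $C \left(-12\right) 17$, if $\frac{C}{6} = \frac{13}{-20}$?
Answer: $\frac{3978}{5} \approx 795.6$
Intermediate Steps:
$C = - \frac{39}{10}$ ($C = 6 \frac{13}{-20} = 6 \cdot 13 \left(- \frac{1}{20}\right) = 6 \left(- \frac{13}{20}\right) = - \frac{39}{10} \approx -3.9$)
$C \left(-12\right) 17 = \left(- \frac{39}{10}\right) \left(-12\right) 17 = \frac{234}{5} \cdot 17 = \frac{3978}{5}$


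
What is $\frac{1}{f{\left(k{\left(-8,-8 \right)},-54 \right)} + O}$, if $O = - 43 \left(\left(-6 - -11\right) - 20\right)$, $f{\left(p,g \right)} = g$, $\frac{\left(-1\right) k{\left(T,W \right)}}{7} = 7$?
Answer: $\frac{1}{591} \approx 0.001692$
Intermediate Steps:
$k{\left(T,W \right)} = -49$ ($k{\left(T,W \right)} = \left(-7\right) 7 = -49$)
$O = 645$ ($O = - 43 \left(\left(-6 + 11\right) - 20\right) = - 43 \left(5 - 20\right) = \left(-43\right) \left(-15\right) = 645$)
$\frac{1}{f{\left(k{\left(-8,-8 \right)},-54 \right)} + O} = \frac{1}{-54 + 645} = \frac{1}{591}$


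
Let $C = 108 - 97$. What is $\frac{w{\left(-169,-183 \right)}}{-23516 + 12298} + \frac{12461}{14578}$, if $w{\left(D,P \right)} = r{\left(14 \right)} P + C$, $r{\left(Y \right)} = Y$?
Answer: $\frac{44243994}{40884001} \approx 1.0822$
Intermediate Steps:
$C = 11$
$w{\left(D,P \right)} = 11 + 14 P$ ($w{\left(D,P \right)} = 14 P + 11 = 11 + 14 P$)
$\frac{w{\left(-169,-183 \right)}}{-23516 + 12298} + \frac{12461}{14578} = \frac{11 + 14 \left(-183\right)}{-23516 + 12298} + \frac{12461}{14578} = \frac{11 - 2562}{-11218} + 12461 \cdot \frac{1}{14578} = \left(-2551\right) \left(- \frac{1}{11218}\right) + \frac{12461}{14578} = \frac{2551}{11218} + \frac{12461}{14578} = \frac{44243994}{40884001}$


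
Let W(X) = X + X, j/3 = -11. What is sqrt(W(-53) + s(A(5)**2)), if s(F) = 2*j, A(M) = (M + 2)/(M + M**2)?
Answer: 2*I*sqrt(43) ≈ 13.115*I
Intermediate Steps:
j = -33 (j = 3*(-11) = -33)
A(M) = (2 + M)/(M + M**2)
s(F) = -66 (s(F) = 2*(-33) = -66)
W(X) = 2*X
sqrt(W(-53) + s(A(5)**2)) = sqrt(2*(-53) - 66) = sqrt(-106 - 66) = sqrt(-172) = 2*I*sqrt(43)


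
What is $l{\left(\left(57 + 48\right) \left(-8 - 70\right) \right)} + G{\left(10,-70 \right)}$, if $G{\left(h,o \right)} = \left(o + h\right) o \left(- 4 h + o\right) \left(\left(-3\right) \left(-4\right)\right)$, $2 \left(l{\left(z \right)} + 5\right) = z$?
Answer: $-5548100$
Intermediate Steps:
$l{\left(z \right)} = -5 + \frac{z}{2}$
$G{\left(h,o \right)} = 12 o \left(h + o\right) \left(o - 4 h\right)$ ($G{\left(h,o \right)} = \left(h + o\right) o \left(o - 4 h\right) 12 = o \left(h + o\right) \left(o - 4 h\right) 12 = 12 o \left(h + o\right) \left(o - 4 h\right)$)
$l{\left(\left(57 + 48\right) \left(-8 - 70\right) \right)} + G{\left(10,-70 \right)} = \left(-5 + \frac{\left(57 + 48\right) \left(-8 - 70\right)}{2}\right) + 12 \left(-70\right) \left(\left(-70\right)^{2} - 4 \cdot 10^{2} - 30 \left(-70\right)\right) = \left(-5 + \frac{105 \left(-78\right)}{2}\right) + 12 \left(-70\right) \left(4900 - 400 + 2100\right) = \left(-5 + \frac{1}{2} \left(-8190\right)\right) + 12 \left(-70\right) \left(4900 - 400 + 2100\right) = \left(-5 - 4095\right) + 12 \left(-70\right) 6600 = -4100 - 5544000 = -5548100$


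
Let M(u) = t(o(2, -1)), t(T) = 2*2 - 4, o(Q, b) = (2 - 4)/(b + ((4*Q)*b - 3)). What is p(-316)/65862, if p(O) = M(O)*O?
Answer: 0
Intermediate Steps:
o(Q, b) = -2/(-3 + b + 4*Q*b) (o(Q, b) = -2/(b + (4*Q*b - 3)) = -2/(b + (-3 + 4*Q*b)) = -2/(-3 + b + 4*Q*b))
t(T) = 0 (t(T) = 4 - 4 = 0)
M(u) = 0
p(O) = 0 (p(O) = 0*O = 0)
p(-316)/65862 = 0/65862 = 0*(1/65862) = 0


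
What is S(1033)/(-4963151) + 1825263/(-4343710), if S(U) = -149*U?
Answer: -8390485071643/21558488630210 ≈ -0.38920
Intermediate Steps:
S(1033)/(-4963151) + 1825263/(-4343710) = -149*1033/(-4963151) + 1825263/(-4343710) = -153917*(-1/4963151) + 1825263*(-1/4343710) = 153917/4963151 - 1825263/4343710 = -8390485071643/21558488630210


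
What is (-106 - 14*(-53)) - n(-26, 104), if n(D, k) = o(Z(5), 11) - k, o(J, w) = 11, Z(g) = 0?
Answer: 729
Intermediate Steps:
n(D, k) = 11 - k
(-106 - 14*(-53)) - n(-26, 104) = (-106 - 14*(-53)) - (11 - 1*104) = (-106 + 742) - (11 - 104) = 636 - 1*(-93) = 636 + 93 = 729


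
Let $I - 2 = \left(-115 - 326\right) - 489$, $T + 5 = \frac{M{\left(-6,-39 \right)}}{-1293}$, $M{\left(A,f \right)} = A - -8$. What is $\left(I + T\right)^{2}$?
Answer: $\frac{1455330989641}{1671849} \approx 8.7049 \cdot 10^{5}$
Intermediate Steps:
$M{\left(A,f \right)} = 8 + A$ ($M{\left(A,f \right)} = A + 8 = 8 + A$)
$T = - \frac{6467}{1293}$ ($T = -5 + \frac{8 - 6}{-1293} = -5 + 2 \left(- \frac{1}{1293}\right) = -5 - \frac{2}{1293} = - \frac{6467}{1293} \approx -5.0015$)
$I = -928$ ($I = 2 - 930 = -928$)
$\left(I + T\right)^{2} = \left(-928 - \frac{6467}{1293}\right)^{2} = \left(- \frac{1206371}{1293}\right)^{2} = \frac{1455330989641}{1671849}$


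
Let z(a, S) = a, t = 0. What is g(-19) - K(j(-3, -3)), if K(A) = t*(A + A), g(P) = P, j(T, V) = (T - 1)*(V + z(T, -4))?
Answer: -19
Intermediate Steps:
j(T, V) = (-1 + T)*(T + V) (j(T, V) = (T - 1)*(V + T) = (-1 + T)*(T + V))
K(A) = 0 (K(A) = 0*(A + A) = 0*(2*A) = 0)
g(-19) - K(j(-3, -3)) = -19 - 1*0 = -19 + 0 = -19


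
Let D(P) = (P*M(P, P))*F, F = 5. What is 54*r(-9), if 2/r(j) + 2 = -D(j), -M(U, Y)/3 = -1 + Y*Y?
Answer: -54/5401 ≈ -0.0099981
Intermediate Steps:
M(U, Y) = 3 - 3*Y**2 (M(U, Y) = -3*(-1 + Y*Y) = -3*(-1 + Y**2) = 3 - 3*Y**2)
D(P) = 5*P*(3 - 3*P**2) (D(P) = (P*(3 - 3*P**2))*5 = 5*P*(3 - 3*P**2))
r(j) = 2/(-2 - 15*j*(1 - j**2))
54*r(-9) = 54*(2/(-2 + 15*(-9)*(-1 + (-9)**2))) = 54*(2/(-2 + 15*(-9)*(-1 + 81))) = 54*(2/(-2 + 15*(-9)*80)) = 54*(2/(-2 - 10800)) = 54*(2/(-10802)) = 54*(2*(-1/10802)) = 54*(-1/5401) = -54/5401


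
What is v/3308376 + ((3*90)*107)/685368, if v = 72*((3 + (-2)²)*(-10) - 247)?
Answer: 61679123/1749579508 ≈ 0.035254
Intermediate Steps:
v = -22824 (v = 72*((3 + 4)*(-10) - 247) = 72*(7*(-10) - 247) = 72*(-70 - 247) = 72*(-317) = -22824)
v/3308376 + ((3*90)*107)/685368 = -22824/3308376 + ((3*90)*107)/685368 = -22824*1/3308376 + (270*107)*(1/685368) = -951/137849 + 28890*(1/685368) = -951/137849 + 535/12692 = 61679123/1749579508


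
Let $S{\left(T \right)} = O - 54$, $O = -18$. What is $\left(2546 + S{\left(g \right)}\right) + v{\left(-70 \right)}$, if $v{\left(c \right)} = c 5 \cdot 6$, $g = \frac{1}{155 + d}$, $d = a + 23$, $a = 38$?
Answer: $374$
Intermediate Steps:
$d = 61$ ($d = 38 + 23 = 61$)
$g = \frac{1}{216}$ ($g = \frac{1}{155 + 61} = \frac{1}{216} \approx 0.0046296$)
$v{\left(c \right)} = 30 c$ ($v{\left(c \right)} = 5 c 6 = 30 c$)
$S{\left(T \right)} = -72$ ($S{\left(T \right)} = -18 - 54 = -72$)
$\left(2546 + S{\left(g \right)}\right) + v{\left(-70 \right)} = \left(2546 - 72\right) + 30 \left(-70\right) = 2474 - 2100 = 374$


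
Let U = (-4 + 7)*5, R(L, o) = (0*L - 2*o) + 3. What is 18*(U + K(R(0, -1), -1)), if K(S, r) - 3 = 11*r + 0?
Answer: 126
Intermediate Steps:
R(L, o) = 3 - 2*o (R(L, o) = (0 - 2*o) + 3 = -2*o + 3 = 3 - 2*o)
K(S, r) = 3 + 11*r (K(S, r) = 3 + (11*r + 0) = 3 + 11*r)
U = 15 (U = 3*5 = 15)
18*(U + K(R(0, -1), -1)) = 18*(15 + (3 + 11*(-1))) = 18*(15 + (3 - 11)) = 18*(15 - 8) = 18*7 = 126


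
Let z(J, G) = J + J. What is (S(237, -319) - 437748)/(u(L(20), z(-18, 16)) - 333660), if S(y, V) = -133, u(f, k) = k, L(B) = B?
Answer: 437881/333696 ≈ 1.3122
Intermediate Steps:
z(J, G) = 2*J
(S(237, -319) - 437748)/(u(L(20), z(-18, 16)) - 333660) = (-133 - 437748)/(2*(-18) - 333660) = -437881/(-36 - 333660) = -437881/(-333696) = -437881*(-1/333696) = 437881/333696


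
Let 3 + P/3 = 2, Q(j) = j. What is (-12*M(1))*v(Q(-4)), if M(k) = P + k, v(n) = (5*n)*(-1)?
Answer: 480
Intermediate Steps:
P = -3 (P = -9 + 3*2 = -9 + 6 = -3)
v(n) = -5*n
M(k) = -3 + k
(-12*M(1))*v(Q(-4)) = (-12*(-3 + 1))*(-5*(-4)) = -12*(-2)*20 = 24*20 = 480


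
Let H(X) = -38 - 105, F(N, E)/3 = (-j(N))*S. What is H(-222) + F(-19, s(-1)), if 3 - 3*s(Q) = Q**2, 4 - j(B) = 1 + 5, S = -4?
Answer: -167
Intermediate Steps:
j(B) = -2 (j(B) = 4 - (1 + 5) = 4 - 1*6 = 4 - 6 = -2)
s(Q) = 1 - Q**2/3
F(N, E) = -24 (F(N, E) = 3*(-1*(-2)*(-4)) = 3*(2*(-4)) = 3*(-8) = -24)
H(X) = -143
H(-222) + F(-19, s(-1)) = -143 - 24 = -167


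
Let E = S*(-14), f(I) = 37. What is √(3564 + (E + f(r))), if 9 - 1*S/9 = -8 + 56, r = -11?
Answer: √8515 ≈ 92.277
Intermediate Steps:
S = -351 (S = 81 - 9*(-8 + 56) = 81 - 9*48 = 81 - 432 = -351)
E = 4914 (E = -351*(-14) = 4914)
√(3564 + (E + f(r))) = √(3564 + (4914 + 37)) = √(3564 + 4951) = √8515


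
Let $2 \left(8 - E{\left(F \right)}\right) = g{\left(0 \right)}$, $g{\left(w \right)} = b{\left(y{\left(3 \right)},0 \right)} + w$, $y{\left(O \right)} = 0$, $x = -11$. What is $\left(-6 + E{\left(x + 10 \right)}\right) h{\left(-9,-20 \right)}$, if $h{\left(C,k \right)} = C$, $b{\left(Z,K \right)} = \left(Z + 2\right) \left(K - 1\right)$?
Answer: $-27$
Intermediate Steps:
$b{\left(Z,K \right)} = \left(-1 + K\right) \left(2 + Z\right)$ ($b{\left(Z,K \right)} = \left(2 + Z\right) \left(-1 + K\right) = \left(-1 + K\right) \left(2 + Z\right)$)
$g{\left(w \right)} = -2 + w$ ($g{\left(w \right)} = \left(-2 - 0 + 2 \cdot 0 + 0 \cdot 0\right) + w = \left(-2 + 0 + 0 + 0\right) + w = -2 + w$)
$E{\left(F \right)} = 9$ ($E{\left(F \right)} = 8 - \frac{-2 + 0}{2} = 8 - -1 = 8 + 1 = 9$)
$\left(-6 + E{\left(x + 10 \right)}\right) h{\left(-9,-20 \right)} = \left(-6 + 9\right) \left(-9\right) = 3 \left(-9\right) = -27$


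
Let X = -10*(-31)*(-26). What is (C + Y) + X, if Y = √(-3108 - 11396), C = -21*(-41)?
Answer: -7199 + 14*I*√74 ≈ -7199.0 + 120.43*I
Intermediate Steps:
C = 861
Y = 14*I*√74 (Y = √(-14504) = 14*I*√74 ≈ 120.43*I)
X = -8060 (X = 310*(-26) = -8060)
(C + Y) + X = (861 + 14*I*√74) - 8060 = -7199 + 14*I*√74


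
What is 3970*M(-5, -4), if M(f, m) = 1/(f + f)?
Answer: -397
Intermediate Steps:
M(f, m) = 1/(2*f)
3970*M(-5, -4) = 3970*((½)/(-5)) = 3970*((½)*(-⅕)) = 3970*(-⅒) = -397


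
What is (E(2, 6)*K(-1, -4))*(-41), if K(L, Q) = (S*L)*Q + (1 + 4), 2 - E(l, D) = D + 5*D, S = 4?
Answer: 29274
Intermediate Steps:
E(l, D) = 2 - 6*D (E(l, D) = 2 - (D + 5*D) = 2 - 6*D)
K(L, Q) = 5 + 4*L*Q (K(L, Q) = (4*L)*Q + (1 + 4) = 4*L*Q + 5 = 5 + 4*L*Q)
(E(2, 6)*K(-1, -4))*(-41) = ((2 - 6*6)*(5 + 4*(-1)*(-4)))*(-41) = ((2 - 36)*(5 + 16))*(-41) = -34*21*(-41) = -714*(-41) = 29274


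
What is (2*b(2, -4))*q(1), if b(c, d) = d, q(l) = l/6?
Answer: -4/3 ≈ -1.3333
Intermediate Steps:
q(l) = l/6 (q(l) = l*(1/6) = l/6)
(2*b(2, -4))*q(1) = (2*(-4))*((1/6)*1) = -8*1/6 = -4/3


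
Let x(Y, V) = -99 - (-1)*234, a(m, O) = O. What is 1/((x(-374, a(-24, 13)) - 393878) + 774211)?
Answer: 1/380468 ≈ 2.6283e-6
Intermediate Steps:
x(Y, V) = 135 (x(Y, V) = -99 - 1*(-234) = -99 + 234 = 135)
1/((x(-374, a(-24, 13)) - 393878) + 774211) = 1/((135 - 393878) + 774211) = 1/(-393743 + 774211) = 1/380468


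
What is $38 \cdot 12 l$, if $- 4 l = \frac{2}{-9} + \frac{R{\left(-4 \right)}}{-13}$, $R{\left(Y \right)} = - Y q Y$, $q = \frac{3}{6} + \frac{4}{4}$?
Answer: $- \frac{7220}{39} \approx -185.13$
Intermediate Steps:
$q = \frac{3}{2}$ ($q = 3 \cdot \frac{1}{6} + 4 \cdot \frac{1}{4} = \frac{1}{2} + 1 = \frac{3}{2} \approx 1.5$)
$R{\left(Y \right)} = - \frac{3 Y^{2}}{2}$ ($R{\left(Y \right)} = - Y \frac{3}{2} Y = - \frac{3 Y}{2} Y = - \frac{3 Y^{2}}{2}$)
$l = - \frac{95}{234}$ ($l = - \frac{\frac{2}{-9} + \frac{\left(- \frac{3}{2}\right) \left(-4\right)^{2}}{-13}}{4} = - \frac{2 \left(- \frac{1}{9}\right) + \left(- \frac{3}{2}\right) 16 \left(- \frac{1}{13}\right)}{4} = - \frac{- \frac{2}{9} - - \frac{24}{13}}{4} = - \frac{- \frac{2}{9} + \frac{24}{13}}{4} = \left(- \frac{1}{4}\right) \frac{190}{117} = - \frac{95}{234} \approx -0.40598$)
$38 \cdot 12 l = 38 \cdot 12 \left(- \frac{95}{234}\right) = 456 \left(- \frac{95}{234}\right) = - \frac{7220}{39}$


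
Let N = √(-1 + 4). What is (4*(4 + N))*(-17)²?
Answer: 4624 + 1156*√3 ≈ 6626.3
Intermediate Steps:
N = √3 ≈ 1.7320
(4*(4 + N))*(-17)² = (4*(4 + √3))*(-17)² = (16 + 4*√3)*289 = 4624 + 1156*√3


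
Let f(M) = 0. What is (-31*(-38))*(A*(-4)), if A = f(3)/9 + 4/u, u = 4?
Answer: -4712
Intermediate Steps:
A = 1 (A = 0/9 + 4/4 = 0*(1/9) + 4*(1/4) = 0 + 1 = 1)
(-31*(-38))*(A*(-4)) = (-31*(-38))*(1*(-4)) = 1178*(-4) = -4712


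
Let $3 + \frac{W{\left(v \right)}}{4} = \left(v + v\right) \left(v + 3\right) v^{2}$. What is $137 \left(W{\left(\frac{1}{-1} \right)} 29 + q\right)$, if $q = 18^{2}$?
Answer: $-66856$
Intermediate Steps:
$W{\left(v \right)} = -12 + 8 v^{3} \left(3 + v\right)$ ($W{\left(v \right)} = -12 + 4 \left(v + v\right) \left(v + 3\right) v^{2} = -12 + 4 \cdot 2 v \left(3 + v\right) v^{2} = -12 + 4 \cdot 2 v^{3} \left(3 + v\right) = -12 + 8 v^{3} \left(3 + v\right)$)
$q = 324$
$137 \left(W{\left(\frac{1}{-1} \right)} 29 + q\right) = 137 \left(\left(-12 + 8 \left(\frac{1}{-1}\right)^{4} + 24 \left(\frac{1}{-1}\right)^{3}\right) 29 + 324\right) = 137 \left(\left(-12 + 8 \left(-1\right)^{4} + 24 \left(-1\right)^{3}\right) 29 + 324\right) = 137 \left(\left(-12 + 8 \cdot 1 + 24 \left(-1\right)\right) 29 + 324\right) = 137 \left(\left(-12 + 8 - 24\right) 29 + 324\right) = 137 \left(\left(-28\right) 29 + 324\right) = 137 \left(-812 + 324\right) = 137 \left(-488\right) = -66856$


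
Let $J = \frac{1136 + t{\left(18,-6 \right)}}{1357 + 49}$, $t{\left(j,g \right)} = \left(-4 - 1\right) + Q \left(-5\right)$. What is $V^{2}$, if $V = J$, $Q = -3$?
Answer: $\frac{328329}{494209} \approx 0.66435$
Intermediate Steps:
$t{\left(j,g \right)} = 10$ ($t{\left(j,g \right)} = \left(-4 - 1\right) - -15 = \left(-4 - 1\right) + 15 = -5 + 15 = 10$)
$J = \frac{573}{703}$ ($J = \frac{1136 + 10}{1357 + 49} = \frac{1146}{1406} = 1146 \cdot \frac{1}{1406} = \frac{573}{703} \approx 0.81508$)
$V = \frac{573}{703} \approx 0.81508$
$V^{2} = \left(\frac{573}{703}\right)^{2} = \frac{328329}{494209}$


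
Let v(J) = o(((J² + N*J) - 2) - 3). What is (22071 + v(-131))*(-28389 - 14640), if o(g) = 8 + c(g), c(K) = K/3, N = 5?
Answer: -1186711134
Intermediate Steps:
c(K) = K/3 (c(K) = K*(⅓) = K/3)
o(g) = 8 + g/3
v(J) = 19/3 + J²/3 + 5*J/3 (v(J) = 8 + (((J² + 5*J) - 2) - 3)/3 = 8 + ((-2 + J² + 5*J) - 3)/3 = 8 + (-5 + J² + 5*J)/3 = 8 + (-5/3 + J²/3 + 5*J/3) = 19/3 + J²/3 + 5*J/3)
(22071 + v(-131))*(-28389 - 14640) = (22071 + (19/3 + (⅓)*(-131)² + (5/3)*(-131)))*(-28389 - 14640) = (22071 + (19/3 + (⅓)*17161 - 655/3))*(-43029) = (22071 + (19/3 + 17161/3 - 655/3))*(-43029) = (22071 + 16525/3)*(-43029) = (82738/3)*(-43029) = -1186711134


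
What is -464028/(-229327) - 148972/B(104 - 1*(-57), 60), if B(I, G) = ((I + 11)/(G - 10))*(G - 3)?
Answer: -425903940422/562080477 ≈ -757.73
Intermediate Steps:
B(I, G) = (-3 + G)*(11 + I)/(-10 + G) (B(I, G) = ((11 + I)/(-10 + G))*(-3 + G) = (-3 + G)*(11 + I)/(-10 + G))
-464028/(-229327) - 148972/B(104 - 1*(-57), 60) = -464028/(-229327) - 148972*(-10 + 60)/(-33 - 3*(104 - 1*(-57)) + 11*60 + 60*(104 - 1*(-57))) = -464028*(-1/229327) - 148972*50/(-33 - 3*(104 + 57) + 660 + 60*(104 + 57)) = 464028/229327 - 148972*50/(-33 - 3*161 + 660 + 60*161) = 464028/229327 - 148972*50/(-33 - 483 + 660 + 9660) = 464028/229327 - 148972/((1/50)*9804) = 464028/229327 - 148972/4902/25 = 464028/229327 - 148972*25/4902 = 464028/229327 - 1862150/2451 = -425903940422/562080477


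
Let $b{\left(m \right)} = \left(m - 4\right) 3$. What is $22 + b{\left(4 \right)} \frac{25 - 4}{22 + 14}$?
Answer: $22$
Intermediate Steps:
$b{\left(m \right)} = -12 + 3 m$ ($b{\left(m \right)} = \left(-4 + m\right) 3 = -12 + 3 m$)
$22 + b{\left(4 \right)} \frac{25 - 4}{22 + 14} = 22 + \left(-12 + 3 \cdot 4\right) \frac{25 - 4}{22 + 14} = 22 + \left(-12 + 12\right) \frac{21}{36} = 22 + 0 \cdot 21 \cdot \frac{1}{36} = 22 + 0 \cdot \frac{7}{12} = 22 + 0 = 22$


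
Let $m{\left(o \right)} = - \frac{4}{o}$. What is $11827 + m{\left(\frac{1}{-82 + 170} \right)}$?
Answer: $11475$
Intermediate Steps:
$11827 + m{\left(\frac{1}{-82 + 170} \right)} = 11827 - \frac{4}{\frac{1}{-82 + 170}} = 11827 - \frac{4}{\frac{1}{88}} = 11827 - 4 \frac{1}{\frac{1}{88}} = 11827 - 352 = 11475$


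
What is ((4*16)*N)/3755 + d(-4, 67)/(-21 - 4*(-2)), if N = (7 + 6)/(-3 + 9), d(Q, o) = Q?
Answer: 50468/146445 ≈ 0.34462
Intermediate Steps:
N = 13/6 ≈ 2.1667
((4*16)*N)/3755 + d(-4, 67)/(-21 - 4*(-2)) = ((4*16)*(13/6))/3755 - 4/(-21 - 4*(-2)) = (64*(13/6))*(1/3755) - 4/(-21 + 8) = (416/3)*(1/3755) - 4/(-13) = 416/11265 - 4*(-1/13) = 416/11265 + 4/13 = 50468/146445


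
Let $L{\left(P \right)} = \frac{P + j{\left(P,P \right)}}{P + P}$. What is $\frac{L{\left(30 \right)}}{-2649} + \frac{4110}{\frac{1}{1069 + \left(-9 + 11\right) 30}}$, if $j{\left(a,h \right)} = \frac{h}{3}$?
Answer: $\frac{36875589928}{7947} \approx 4.6402 \cdot 10^{6}$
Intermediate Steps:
$j{\left(a,h \right)} = \frac{h}{3}$ ($j{\left(a,h \right)} = h \frac{1}{3} = \frac{h}{3}$)
$L{\left(P \right)} = \frac{2}{3}$ ($L{\left(P \right)} = \frac{P + \frac{P}{3}}{P + P} = \frac{\frac{4}{3} P}{2 P} = \frac{4 P}{3} \frac{1}{2 P} = \frac{2}{3}$)
$\frac{L{\left(30 \right)}}{-2649} + \frac{4110}{\frac{1}{1069 + \left(-9 + 11\right) 30}} = \frac{2}{3 \left(-2649\right)} + \frac{4110}{\frac{1}{1069 + \left(-9 + 11\right) 30}} = \frac{2}{3} \left(- \frac{1}{2649}\right) + \frac{4110}{\frac{1}{1069 + 2 \cdot 30}} = - \frac{2}{7947} + \frac{4110}{\frac{1}{1069 + 60}} = - \frac{2}{7947} + \frac{4110}{\frac{1}{1129}} = - \frac{2}{7947} + 4110 \frac{1}{\frac{1}{1129}} = - \frac{2}{7947} + 4110 \cdot 1129 = - \frac{2}{7947} + 4640190 = \frac{36875589928}{7947}$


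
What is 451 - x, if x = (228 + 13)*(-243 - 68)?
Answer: 75402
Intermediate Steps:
x = -74951 (x = 241*(-311) = -74951)
451 - x = 451 - 1*(-74951) = 451 + 74951 = 75402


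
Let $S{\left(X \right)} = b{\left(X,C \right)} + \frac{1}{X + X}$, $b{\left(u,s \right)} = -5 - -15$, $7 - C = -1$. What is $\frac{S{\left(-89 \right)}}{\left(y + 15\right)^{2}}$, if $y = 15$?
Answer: $\frac{593}{53400} \approx 0.011105$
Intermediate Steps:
$C = 8$ ($C = 7 - -1 = 7 + 1 = 8$)
$b{\left(u,s \right)} = 10$ ($b{\left(u,s \right)} = -5 + 15 = 10$)
$S{\left(X \right)} = 10 + \frac{1}{2 X}$ ($S{\left(X \right)} = 10 + \frac{1}{X + X} = 10 + \frac{1}{2 X}$)
$\frac{S{\left(-89 \right)}}{\left(y + 15\right)^{2}} = \frac{10 + \frac{1}{2 \left(-89\right)}}{\left(15 + 15\right)^{2}} = \frac{10 + \frac{1}{2} \left(- \frac{1}{89}\right)}{30^{2}} = \frac{10 - \frac{1}{178}}{900} = \frac{1779}{178} \cdot \frac{1}{900} = \frac{593}{53400}$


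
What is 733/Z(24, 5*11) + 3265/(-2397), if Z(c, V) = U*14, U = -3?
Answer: -210459/11186 ≈ -18.815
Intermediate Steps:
Z(c, V) = -42 (Z(c, V) = -3*14 = -42)
733/Z(24, 5*11) + 3265/(-2397) = 733/(-42) + 3265/(-2397) = 733*(-1/42) + 3265*(-1/2397) = -733/42 - 3265/2397 = -210459/11186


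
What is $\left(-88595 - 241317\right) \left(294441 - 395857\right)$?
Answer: $33458355392$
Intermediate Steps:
$\left(-88595 - 241317\right) \left(294441 - 395857\right) = \left(-329912\right) \left(-101416\right) = 33458355392$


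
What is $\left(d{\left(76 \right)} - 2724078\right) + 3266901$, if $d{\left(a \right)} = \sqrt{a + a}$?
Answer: $542823 + 2 \sqrt{38} \approx 5.4284 \cdot 10^{5}$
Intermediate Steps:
$d{\left(a \right)} = \sqrt{2} \sqrt{a}$ ($d{\left(a \right)} = \sqrt{2 a} = \sqrt{2} \sqrt{a}$)
$\left(d{\left(76 \right)} - 2724078\right) + 3266901 = \left(\sqrt{2} \sqrt{76} - 2724078\right) + 3266901 = \left(\sqrt{2} \cdot 2 \sqrt{19} - 2724078\right) + 3266901 = \left(2 \sqrt{38} - 2724078\right) + 3266901 = \left(-2724078 + 2 \sqrt{38}\right) + 3266901 = 542823 + 2 \sqrt{38}$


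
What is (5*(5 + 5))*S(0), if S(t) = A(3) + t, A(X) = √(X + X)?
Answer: 50*√6 ≈ 122.47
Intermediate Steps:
A(X) = √2*√X (A(X) = √(2*X) = √2*√X)
S(t) = t + √6 (S(t) = √2*√3 + t = √6 + t = t + √6)
(5*(5 + 5))*S(0) = (5*(5 + 5))*(0 + √6) = (5*10)*√6 = 50*√6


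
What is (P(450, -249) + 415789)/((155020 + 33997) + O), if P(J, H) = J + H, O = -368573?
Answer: -207995/89778 ≈ -2.3168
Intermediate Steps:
P(J, H) = H + J
(P(450, -249) + 415789)/((155020 + 33997) + O) = ((-249 + 450) + 415789)/((155020 + 33997) - 368573) = (201 + 415789)/(189017 - 368573) = 415990/(-179556) = 415990*(-1/179556) = -207995/89778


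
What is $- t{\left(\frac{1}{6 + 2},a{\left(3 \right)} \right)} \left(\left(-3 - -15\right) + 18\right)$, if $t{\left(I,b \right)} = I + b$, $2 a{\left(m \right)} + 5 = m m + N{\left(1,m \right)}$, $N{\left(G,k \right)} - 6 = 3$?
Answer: $- \frac{795}{4} \approx -198.75$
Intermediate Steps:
$N{\left(G,k \right)} = 9$ ($N{\left(G,k \right)} = 6 + 3 = 9$)
$a{\left(m \right)} = 2 + \frac{m^{2}}{2}$ ($a{\left(m \right)} = - \frac{5}{2} + \frac{m m + 9}{2} = - \frac{5}{2} + \frac{m^{2} + 9}{2} = - \frac{5}{2} + \frac{9 + m^{2}}{2} = - \frac{5}{2} + \left(\frac{9}{2} + \frac{m^{2}}{2}\right) = 2 + \frac{m^{2}}{2}$)
$- t{\left(\frac{1}{6 + 2},a{\left(3 \right)} \right)} \left(\left(-3 - -15\right) + 18\right) = - \left(\frac{1}{6 + 2} + \left(2 + \frac{3^{2}}{2}\right)\right) \left(\left(-3 - -15\right) + 18\right) = - \left(\frac{1}{8} + \left(2 + \frac{1}{2} \cdot 9\right)\right) \left(\left(-3 + 15\right) + 18\right) = - \left(\frac{1}{8} + \left(2 + \frac{9}{2}\right)\right) \left(12 + 18\right) = - \left(\frac{1}{8} + \frac{13}{2}\right) 30 = - \frac{53 \cdot 30}{8} = \left(-1\right) \frac{795}{4} = - \frac{795}{4}$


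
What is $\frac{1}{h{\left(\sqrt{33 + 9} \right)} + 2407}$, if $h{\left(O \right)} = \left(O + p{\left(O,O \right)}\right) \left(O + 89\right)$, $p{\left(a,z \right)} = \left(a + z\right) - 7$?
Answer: $\frac{191}{80890} - \frac{13 \sqrt{42}}{40445} \approx 0.00027816$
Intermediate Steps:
$p{\left(a,z \right)} = -7 + a + z$
$h{\left(O \right)} = \left(-7 + 3 O\right) \left(89 + O\right)$ ($h{\left(O \right)} = \left(O + \left(-7 + O + O\right)\right) \left(O + 89\right) = \left(O + \left(-7 + 2 O\right)\right) \left(89 + O\right) = \left(-7 + 3 O\right) \left(89 + O\right)$)
$\frac{1}{h{\left(\sqrt{33 + 9} \right)} + 2407} = \frac{1}{\left(-623 + 3 \left(\sqrt{33 + 9}\right)^{2} + 260 \sqrt{33 + 9}\right) + 2407} = \frac{1}{\left(-623 + 3 \left(\sqrt{42}\right)^{2} + 260 \sqrt{42}\right) + 2407} = \frac{1}{\left(-623 + 3 \cdot 42 + 260 \sqrt{42}\right) + 2407} = \frac{1}{\left(-623 + 126 + 260 \sqrt{42}\right) + 2407} = \frac{1}{\left(-497 + 260 \sqrt{42}\right) + 2407} = \frac{1}{1910 + 260 \sqrt{42}}$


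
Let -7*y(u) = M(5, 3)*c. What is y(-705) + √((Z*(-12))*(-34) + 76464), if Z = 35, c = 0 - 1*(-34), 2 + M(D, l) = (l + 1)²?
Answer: -68 + 2*√22686 ≈ 233.24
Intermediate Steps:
M(D, l) = -2 + (1 + l)² (M(D, l) = -2 + (l + 1)² = -2 + (1 + l)²)
c = 34 (c = 0 + 34 = 34)
y(u) = -68 (y(u) = -(-2 + (1 + 3)²)*34/7 = -(-2 + 4²)*34/7 = -(-2 + 16)*34/7 = -2*34 = -⅐*476 = -68)
y(-705) + √((Z*(-12))*(-34) + 76464) = -68 + √((35*(-12))*(-34) + 76464) = -68 + √(-420*(-34) + 76464) = -68 + √(14280 + 76464) = -68 + √90744 = -68 + 2*√22686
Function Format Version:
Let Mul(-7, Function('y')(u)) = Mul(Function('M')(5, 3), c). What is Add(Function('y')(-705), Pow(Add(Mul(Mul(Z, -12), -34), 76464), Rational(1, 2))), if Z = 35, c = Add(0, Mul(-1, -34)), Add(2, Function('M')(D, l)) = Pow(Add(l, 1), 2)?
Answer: Add(-68, Mul(2, Pow(22686, Rational(1, 2)))) ≈ 233.24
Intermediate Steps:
Function('M')(D, l) = Add(-2, Pow(Add(1, l), 2)) (Function('M')(D, l) = Add(-2, Pow(Add(l, 1), 2)) = Add(-2, Pow(Add(1, l), 2)))
c = 34 (c = Add(0, 34) = 34)
Function('y')(u) = -68 (Function('y')(u) = Mul(Rational(-1, 7), Mul(Add(-2, Pow(Add(1, 3), 2)), 34)) = Mul(Rational(-1, 7), Mul(Add(-2, Pow(4, 2)), 34)) = Mul(Rational(-1, 7), Mul(Add(-2, 16), 34)) = Mul(Rational(-1, 7), Mul(14, 34)) = Mul(Rational(-1, 7), 476) = -68)
Add(Function('y')(-705), Pow(Add(Mul(Mul(Z, -12), -34), 76464), Rational(1, 2))) = Add(-68, Pow(Add(Mul(Mul(35, -12), -34), 76464), Rational(1, 2))) = Add(-68, Pow(Add(Mul(-420, -34), 76464), Rational(1, 2))) = Add(-68, Pow(Add(14280, 76464), Rational(1, 2))) = Add(-68, Pow(90744, Rational(1, 2))) = Add(-68, Mul(2, Pow(22686, Rational(1, 2))))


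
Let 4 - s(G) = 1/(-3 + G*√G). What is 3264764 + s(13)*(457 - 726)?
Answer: 7140950151/2188 + 3497*√13/2188 ≈ 3.2637e+6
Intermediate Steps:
s(G) = 4 - 1/(-3 + G^(3/2)) (s(G) = 4 - 1/(-3 + G*√G) = 4 - 1/(-3 + G^(3/2)))
3264764 + s(13)*(457 - 726) = 3264764 + ((-13 + 4*13^(3/2))/(-3 + 13^(3/2)))*(457 - 726) = 3264764 + ((-13 + 4*(13*√13))/(-3 + 13*√13))*(-269) = 3264764 + ((-13 + 52*√13)/(-3 + 13*√13))*(-269) = 3264764 - 269*(-13 + 52*√13)/(-3 + 13*√13)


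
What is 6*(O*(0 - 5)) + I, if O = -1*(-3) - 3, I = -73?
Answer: -73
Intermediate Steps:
O = 0 (O = 3 - 3 = 0)
6*(O*(0 - 5)) + I = 6*(0*(0 - 5)) - 73 = 6*(0*(-5)) - 73 = 6*0 - 73 = 0 - 73 = -73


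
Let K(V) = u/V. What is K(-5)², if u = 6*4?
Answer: 576/25 ≈ 23.040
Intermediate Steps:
u = 24
K(V) = 24/V
K(-5)² = (24/(-5))² = (24*(-⅕))² = (-24/5)² = 576/25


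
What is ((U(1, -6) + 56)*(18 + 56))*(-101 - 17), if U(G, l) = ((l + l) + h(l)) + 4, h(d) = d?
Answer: -366744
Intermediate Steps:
U(G, l) = 4 + 3*l (U(G, l) = ((l + l) + l) + 4 = (2*l + l) + 4 = 3*l + 4 = 4 + 3*l)
((U(1, -6) + 56)*(18 + 56))*(-101 - 17) = (((4 + 3*(-6)) + 56)*(18 + 56))*(-101 - 17) = (((4 - 18) + 56)*74)*(-118) = ((-14 + 56)*74)*(-118) = (42*74)*(-118) = 3108*(-118) = -366744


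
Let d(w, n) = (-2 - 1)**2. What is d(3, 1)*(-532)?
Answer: -4788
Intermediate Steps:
d(w, n) = 9 (d(w, n) = (-3)**2 = 9)
d(3, 1)*(-532) = 9*(-532) = -4788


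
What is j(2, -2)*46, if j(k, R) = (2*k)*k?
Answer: 368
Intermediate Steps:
j(k, R) = 2*k²
j(2, -2)*46 = (2*2²)*46 = (2*4)*46 = 8*46 = 368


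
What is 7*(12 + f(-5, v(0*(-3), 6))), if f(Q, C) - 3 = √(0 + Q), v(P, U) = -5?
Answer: 105 + 7*I*√5 ≈ 105.0 + 15.652*I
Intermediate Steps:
f(Q, C) = 3 + √Q (f(Q, C) = 3 + √(0 + Q) = 3 + √Q)
7*(12 + f(-5, v(0*(-3), 6))) = 7*(12 + (3 + √(-5))) = 7*(12 + (3 + I*√5)) = 7*(15 + I*√5) = 105 + 7*I*√5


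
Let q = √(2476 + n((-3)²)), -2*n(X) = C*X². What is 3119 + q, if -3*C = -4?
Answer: 3119 + √2422 ≈ 3168.2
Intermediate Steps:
C = 4/3 (C = -⅓*(-4) = 4/3 ≈ 1.3333)
n(X) = -2*X²/3
q = √2422 (q = √(2476 - 2*((-3)²)²/3) = √(2476 - ⅔*9²) = √(2476 - ⅔*81) = √(2476 - 54) = √2422 ≈ 49.214)
3119 + q = 3119 + √2422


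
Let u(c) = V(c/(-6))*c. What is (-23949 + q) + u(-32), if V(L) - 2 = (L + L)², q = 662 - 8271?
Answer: -317366/9 ≈ -35263.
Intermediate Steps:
q = -7609
V(L) = 2 + 4*L² (V(L) = 2 + (L + L)² = 2 + (2*L)² = 2 + 4*L²)
u(c) = c*(2 + c²/9) (u(c) = (2 + 4*(c/(-6))²)*c = (2 + 4*(c*(-⅙))²)*c = (2 + 4*(-c/6)²)*c = (2 + 4*(c²/36))*c = (2 + c²/9)*c = c*(2 + c²/9))
(-23949 + q) + u(-32) = (-23949 - 7609) + (⅑)*(-32)*(18 + (-32)²) = -31558 + (⅑)*(-32)*(18 + 1024) = -31558 + (⅑)*(-32)*1042 = -31558 - 33344/9 = -317366/9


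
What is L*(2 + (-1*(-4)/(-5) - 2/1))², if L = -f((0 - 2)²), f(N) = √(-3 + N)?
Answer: -16/25 ≈ -0.64000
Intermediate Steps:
L = -1 (L = -√(-3 + (0 - 2)²) = -√(-3 + (-2)²) = -√(-3 + 4) = -√1 = -1*1 = -1)
L*(2 + (-1*(-4)/(-5) - 2/1))² = -(2 + (-1*(-4)/(-5) - 2/1))² = -(2 + (4*(-⅕) - 2*1))² = -(2 + (-⅘ - 2))² = -(2 - 14/5)² = -(-⅘)² = -1*16/25 = -16/25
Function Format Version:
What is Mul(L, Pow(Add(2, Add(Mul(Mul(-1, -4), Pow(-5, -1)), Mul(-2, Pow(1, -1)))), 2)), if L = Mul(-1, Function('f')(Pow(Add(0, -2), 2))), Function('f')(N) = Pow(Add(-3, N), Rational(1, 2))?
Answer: Rational(-16, 25) ≈ -0.64000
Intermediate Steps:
L = -1 (L = Mul(-1, Pow(Add(-3, Pow(Add(0, -2), 2)), Rational(1, 2))) = Mul(-1, Pow(Add(-3, Pow(-2, 2)), Rational(1, 2))) = Mul(-1, Pow(Add(-3, 4), Rational(1, 2))) = Mul(-1, Pow(1, Rational(1, 2))) = Mul(-1, 1) = -1)
Mul(L, Pow(Add(2, Add(Mul(Mul(-1, -4), Pow(-5, -1)), Mul(-2, Pow(1, -1)))), 2)) = Mul(-1, Pow(Add(2, Add(Mul(Mul(-1, -4), Pow(-5, -1)), Mul(-2, Pow(1, -1)))), 2)) = Mul(-1, Pow(Add(2, Add(Mul(4, Rational(-1, 5)), Mul(-2, 1))), 2)) = Mul(-1, Pow(Add(2, Add(Rational(-4, 5), -2)), 2)) = Mul(-1, Pow(Add(2, Rational(-14, 5)), 2)) = Mul(-1, Pow(Rational(-4, 5), 2)) = Mul(-1, Rational(16, 25)) = Rational(-16, 25)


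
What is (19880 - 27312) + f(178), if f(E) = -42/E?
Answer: -661469/89 ≈ -7432.2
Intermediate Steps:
(19880 - 27312) + f(178) = (19880 - 27312) - 42/178 = -7432 - 42*1/178 = -7432 - 21/89 = -661469/89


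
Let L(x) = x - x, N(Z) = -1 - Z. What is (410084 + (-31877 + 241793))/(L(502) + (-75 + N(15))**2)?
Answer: 620000/8281 ≈ 74.870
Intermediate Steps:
L(x) = 0
(410084 + (-31877 + 241793))/(L(502) + (-75 + N(15))**2) = (410084 + (-31877 + 241793))/(0 + (-75 + (-1 - 1*15))**2) = (410084 + 209916)/(0 + (-75 + (-1 - 15))**2) = 620000/(0 + (-75 - 16)**2) = 620000/(0 + (-91)**2) = 620000/(0 + 8281) = 620000/8281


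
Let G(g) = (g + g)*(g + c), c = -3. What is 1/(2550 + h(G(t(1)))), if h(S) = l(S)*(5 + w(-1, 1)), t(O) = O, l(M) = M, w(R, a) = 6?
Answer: 1/2506 ≈ 0.00039904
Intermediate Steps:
G(g) = 2*g*(-3 + g) (G(g) = (g + g)*(g - 3) = (2*g)*(-3 + g) = 2*g*(-3 + g))
h(S) = 11*S (h(S) = S*(5 + 6) = S*11 = 11*S)
1/(2550 + h(G(t(1)))) = 1/(2550 + 11*(2*1*(-3 + 1))) = 1/(2550 + 11*(2*1*(-2))) = 1/(2550 + 11*(-4)) = 1/(2550 - 44) = 1/2506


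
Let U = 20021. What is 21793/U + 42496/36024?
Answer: 204485431/90154563 ≈ 2.2682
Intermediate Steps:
21793/U + 42496/36024 = 21793/20021 + 42496/36024 = 21793*(1/20021) + 42496*(1/36024) = 21793/20021 + 5312/4503 = 204485431/90154563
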